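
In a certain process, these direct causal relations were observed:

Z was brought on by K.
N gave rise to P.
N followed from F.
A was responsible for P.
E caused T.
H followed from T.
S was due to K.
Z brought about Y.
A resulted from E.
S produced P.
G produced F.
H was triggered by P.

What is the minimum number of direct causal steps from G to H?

Shortest chain: G → F → N → P → H.

4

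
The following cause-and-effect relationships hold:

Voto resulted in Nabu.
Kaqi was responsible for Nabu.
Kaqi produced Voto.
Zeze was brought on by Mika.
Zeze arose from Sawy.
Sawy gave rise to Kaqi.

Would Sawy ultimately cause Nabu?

There is a causal chain: Sawy → Kaqi → Nabu.

Yes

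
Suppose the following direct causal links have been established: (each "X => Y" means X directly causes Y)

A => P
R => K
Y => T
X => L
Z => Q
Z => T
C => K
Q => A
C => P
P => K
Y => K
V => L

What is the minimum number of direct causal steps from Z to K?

Shortest chain: Z → Q → A → P → K.

4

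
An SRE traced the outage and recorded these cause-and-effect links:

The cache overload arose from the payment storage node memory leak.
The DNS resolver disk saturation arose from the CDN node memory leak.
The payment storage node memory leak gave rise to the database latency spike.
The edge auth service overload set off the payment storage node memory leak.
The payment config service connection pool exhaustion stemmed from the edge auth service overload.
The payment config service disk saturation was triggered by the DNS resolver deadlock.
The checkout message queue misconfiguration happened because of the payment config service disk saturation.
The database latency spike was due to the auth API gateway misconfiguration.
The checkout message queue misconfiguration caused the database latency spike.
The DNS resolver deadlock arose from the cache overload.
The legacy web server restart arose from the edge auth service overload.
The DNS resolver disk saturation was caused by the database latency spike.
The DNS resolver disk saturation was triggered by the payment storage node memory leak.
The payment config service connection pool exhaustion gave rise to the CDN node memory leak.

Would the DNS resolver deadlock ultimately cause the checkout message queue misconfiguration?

Yes

There is a causal chain: the DNS resolver deadlock → the payment config service disk saturation → the checkout message queue misconfiguration.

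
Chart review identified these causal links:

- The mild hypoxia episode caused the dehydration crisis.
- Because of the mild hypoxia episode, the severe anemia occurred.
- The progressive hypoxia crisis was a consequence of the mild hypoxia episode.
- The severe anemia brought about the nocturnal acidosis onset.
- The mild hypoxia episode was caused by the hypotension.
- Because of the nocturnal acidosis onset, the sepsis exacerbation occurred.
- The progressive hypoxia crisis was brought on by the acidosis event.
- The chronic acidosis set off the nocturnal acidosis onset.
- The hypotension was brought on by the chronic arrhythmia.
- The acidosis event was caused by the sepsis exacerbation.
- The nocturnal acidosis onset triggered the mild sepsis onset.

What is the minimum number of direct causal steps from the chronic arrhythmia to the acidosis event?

Shortest chain: the chronic arrhythmia → the hypotension → the mild hypoxia episode → the severe anemia → the nocturnal acidosis onset → the sepsis exacerbation → the acidosis event.

6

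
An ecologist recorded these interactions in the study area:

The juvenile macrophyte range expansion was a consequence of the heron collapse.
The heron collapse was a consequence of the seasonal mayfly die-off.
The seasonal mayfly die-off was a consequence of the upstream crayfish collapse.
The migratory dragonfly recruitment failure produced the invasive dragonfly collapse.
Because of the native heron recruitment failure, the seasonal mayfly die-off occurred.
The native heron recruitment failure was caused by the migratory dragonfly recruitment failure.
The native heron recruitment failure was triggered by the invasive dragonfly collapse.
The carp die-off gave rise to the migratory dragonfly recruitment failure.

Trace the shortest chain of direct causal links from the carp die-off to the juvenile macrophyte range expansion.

the carp die-off → the migratory dragonfly recruitment failure → the native heron recruitment failure → the seasonal mayfly die-off → the heron collapse → the juvenile macrophyte range expansion

the carp die-off → the migratory dragonfly recruitment failure
the migratory dragonfly recruitment failure → the native heron recruitment failure
the native heron recruitment failure → the seasonal mayfly die-off
the seasonal mayfly die-off → the heron collapse
the heron collapse → the juvenile macrophyte range expansion
Length: 5 steps.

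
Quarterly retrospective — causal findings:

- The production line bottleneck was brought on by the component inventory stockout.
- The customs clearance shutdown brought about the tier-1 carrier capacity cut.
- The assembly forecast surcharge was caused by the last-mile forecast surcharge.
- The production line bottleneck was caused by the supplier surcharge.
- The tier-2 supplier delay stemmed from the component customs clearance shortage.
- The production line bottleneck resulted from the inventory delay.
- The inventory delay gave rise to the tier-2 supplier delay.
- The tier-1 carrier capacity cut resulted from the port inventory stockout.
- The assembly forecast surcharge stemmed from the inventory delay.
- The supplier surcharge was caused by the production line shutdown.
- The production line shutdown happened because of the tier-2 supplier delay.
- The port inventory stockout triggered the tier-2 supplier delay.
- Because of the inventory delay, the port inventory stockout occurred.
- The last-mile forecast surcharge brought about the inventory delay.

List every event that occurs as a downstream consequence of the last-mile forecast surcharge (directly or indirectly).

the assembly forecast surcharge, the inventory delay, the port inventory stockout, the production line bottleneck, the production line shutdown, the supplier surcharge, the tier-1 carrier capacity cut, the tier-2 supplier delay

Direct effects: the inventory delay, the assembly forecast surcharge.
2 steps out: the port inventory stockout, the tier-2 supplier delay, the production line bottleneck.
3 steps out: the production line shutdown, the tier-1 carrier capacity cut.
4 steps out: the supplier surcharge.
Not reachable from it: the component customs clearance shortage, the customs clearance shutdown, the component inventory stockout.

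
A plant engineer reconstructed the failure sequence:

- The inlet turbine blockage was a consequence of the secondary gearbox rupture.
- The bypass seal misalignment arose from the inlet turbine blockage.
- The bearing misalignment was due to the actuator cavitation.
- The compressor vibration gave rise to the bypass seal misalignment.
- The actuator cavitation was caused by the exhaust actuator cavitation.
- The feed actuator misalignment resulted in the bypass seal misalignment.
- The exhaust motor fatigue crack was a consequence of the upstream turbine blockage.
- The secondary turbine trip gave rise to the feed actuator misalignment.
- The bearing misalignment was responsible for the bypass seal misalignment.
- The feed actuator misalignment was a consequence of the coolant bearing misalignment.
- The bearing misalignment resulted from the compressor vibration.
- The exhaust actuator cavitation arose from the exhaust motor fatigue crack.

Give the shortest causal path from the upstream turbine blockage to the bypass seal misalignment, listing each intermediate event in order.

the upstream turbine blockage → the exhaust motor fatigue crack
the exhaust motor fatigue crack → the exhaust actuator cavitation
the exhaust actuator cavitation → the actuator cavitation
the actuator cavitation → the bearing misalignment
the bearing misalignment → the bypass seal misalignment
Length: 5 steps.

the upstream turbine blockage → the exhaust motor fatigue crack → the exhaust actuator cavitation → the actuator cavitation → the bearing misalignment → the bypass seal misalignment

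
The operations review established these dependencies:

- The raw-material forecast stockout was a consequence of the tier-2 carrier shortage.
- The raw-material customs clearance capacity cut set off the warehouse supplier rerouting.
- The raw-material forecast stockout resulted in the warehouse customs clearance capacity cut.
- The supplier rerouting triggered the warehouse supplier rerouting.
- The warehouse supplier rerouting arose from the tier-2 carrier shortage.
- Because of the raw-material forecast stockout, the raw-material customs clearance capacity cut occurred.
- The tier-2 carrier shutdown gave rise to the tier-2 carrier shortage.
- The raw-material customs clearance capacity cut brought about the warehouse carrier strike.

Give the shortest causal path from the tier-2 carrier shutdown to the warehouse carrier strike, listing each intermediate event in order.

the tier-2 carrier shutdown → the tier-2 carrier shortage
the tier-2 carrier shortage → the raw-material forecast stockout
the raw-material forecast stockout → the raw-material customs clearance capacity cut
the raw-material customs clearance capacity cut → the warehouse carrier strike
Length: 4 steps.

the tier-2 carrier shutdown → the tier-2 carrier shortage → the raw-material forecast stockout → the raw-material customs clearance capacity cut → the warehouse carrier strike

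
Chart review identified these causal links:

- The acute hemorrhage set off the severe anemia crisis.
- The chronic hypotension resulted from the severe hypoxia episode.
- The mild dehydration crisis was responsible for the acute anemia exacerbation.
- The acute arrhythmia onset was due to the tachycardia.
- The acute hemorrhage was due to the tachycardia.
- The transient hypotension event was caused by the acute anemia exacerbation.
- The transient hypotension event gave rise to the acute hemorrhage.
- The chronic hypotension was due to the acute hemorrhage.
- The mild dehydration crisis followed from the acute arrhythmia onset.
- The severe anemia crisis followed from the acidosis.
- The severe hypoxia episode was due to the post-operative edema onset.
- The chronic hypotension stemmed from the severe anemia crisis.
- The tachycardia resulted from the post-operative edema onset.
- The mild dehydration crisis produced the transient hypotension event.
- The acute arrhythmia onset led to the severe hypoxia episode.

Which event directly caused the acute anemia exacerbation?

Upstream contributors include the post-operative edema onset, the tachycardia, the acute arrhythmia onset, but only the mild dehydration crisis feeds directly into the acute anemia exacerbation.

the mild dehydration crisis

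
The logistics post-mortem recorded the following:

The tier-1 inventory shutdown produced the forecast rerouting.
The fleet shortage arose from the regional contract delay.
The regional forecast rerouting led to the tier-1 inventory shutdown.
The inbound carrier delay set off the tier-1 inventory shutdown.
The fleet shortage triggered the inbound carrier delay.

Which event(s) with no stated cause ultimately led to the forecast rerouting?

the regional contract delay, the regional forecast rerouting

Tracing upstream from the forecast rerouting: the forecast rerouting ← the tier-1 inventory shutdown ← the regional forecast rerouting.
A separate upstream branch: the forecast rerouting ← the tier-1 inventory shutdown ← the inbound carrier delay ← the fleet shortage ← the regional contract delay.
Each of those chain origins has no stated cause.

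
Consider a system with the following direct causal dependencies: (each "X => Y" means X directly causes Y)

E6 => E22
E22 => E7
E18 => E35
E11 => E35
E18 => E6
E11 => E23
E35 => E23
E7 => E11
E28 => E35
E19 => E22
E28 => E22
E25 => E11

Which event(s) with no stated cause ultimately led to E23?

Tracing upstream from E23: E23 ← E35 ← E18.
A separate upstream branch: E23 ← E11 ← E25.
A separate upstream branch: E23 ← E11 ← E7 ← E22 ← E19.
A separate upstream branch: E23 ← E35 ← E28.
Each of those chain origins has no stated cause.

E18, E19, E25, E28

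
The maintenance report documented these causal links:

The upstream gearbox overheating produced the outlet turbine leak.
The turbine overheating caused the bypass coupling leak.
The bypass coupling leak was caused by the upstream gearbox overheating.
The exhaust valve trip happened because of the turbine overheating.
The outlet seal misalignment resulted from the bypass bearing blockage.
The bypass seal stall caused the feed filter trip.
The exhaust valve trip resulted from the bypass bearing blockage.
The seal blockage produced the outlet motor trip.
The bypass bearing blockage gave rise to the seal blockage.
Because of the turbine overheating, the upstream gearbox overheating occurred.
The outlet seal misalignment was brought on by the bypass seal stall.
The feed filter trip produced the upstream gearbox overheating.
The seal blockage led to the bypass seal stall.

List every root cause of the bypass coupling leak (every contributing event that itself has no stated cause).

the bypass bearing blockage, the turbine overheating

Tracing upstream from the bypass coupling leak: the bypass coupling leak ← the upstream gearbox overheating ← the feed filter trip ← the bypass seal stall ← the seal blockage ← the bypass bearing blockage.
A separate upstream branch: the bypass coupling leak ← the turbine overheating.
Each of those chain origins has no stated cause.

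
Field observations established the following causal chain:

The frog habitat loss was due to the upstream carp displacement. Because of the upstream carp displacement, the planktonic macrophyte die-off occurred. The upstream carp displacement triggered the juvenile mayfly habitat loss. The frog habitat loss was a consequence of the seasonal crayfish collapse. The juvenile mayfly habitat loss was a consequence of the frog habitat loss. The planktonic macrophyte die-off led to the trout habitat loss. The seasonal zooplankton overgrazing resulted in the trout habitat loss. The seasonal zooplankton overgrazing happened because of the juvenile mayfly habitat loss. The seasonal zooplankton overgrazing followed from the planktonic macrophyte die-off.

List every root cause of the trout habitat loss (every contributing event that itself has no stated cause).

the seasonal crayfish collapse, the upstream carp displacement

Tracing upstream from the trout habitat loss: the trout habitat loss ← the planktonic macrophyte die-off ← the upstream carp displacement.
A separate upstream branch: the trout habitat loss ← the seasonal zooplankton overgrazing ← the juvenile mayfly habitat loss ← the frog habitat loss ← the seasonal crayfish collapse.
Each of those chain origins has no stated cause.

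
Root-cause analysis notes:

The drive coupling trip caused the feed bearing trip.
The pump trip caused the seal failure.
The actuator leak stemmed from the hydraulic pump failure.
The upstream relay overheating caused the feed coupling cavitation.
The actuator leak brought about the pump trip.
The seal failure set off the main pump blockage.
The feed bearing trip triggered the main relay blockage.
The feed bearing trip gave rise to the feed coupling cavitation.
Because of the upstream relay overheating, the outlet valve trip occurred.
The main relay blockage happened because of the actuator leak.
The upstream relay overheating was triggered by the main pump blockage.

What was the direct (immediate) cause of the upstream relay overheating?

the main pump blockage

Upstream contributors include the hydraulic pump failure, the actuator leak, the pump trip, the seal failure, but only the main pump blockage feeds directly into the upstream relay overheating.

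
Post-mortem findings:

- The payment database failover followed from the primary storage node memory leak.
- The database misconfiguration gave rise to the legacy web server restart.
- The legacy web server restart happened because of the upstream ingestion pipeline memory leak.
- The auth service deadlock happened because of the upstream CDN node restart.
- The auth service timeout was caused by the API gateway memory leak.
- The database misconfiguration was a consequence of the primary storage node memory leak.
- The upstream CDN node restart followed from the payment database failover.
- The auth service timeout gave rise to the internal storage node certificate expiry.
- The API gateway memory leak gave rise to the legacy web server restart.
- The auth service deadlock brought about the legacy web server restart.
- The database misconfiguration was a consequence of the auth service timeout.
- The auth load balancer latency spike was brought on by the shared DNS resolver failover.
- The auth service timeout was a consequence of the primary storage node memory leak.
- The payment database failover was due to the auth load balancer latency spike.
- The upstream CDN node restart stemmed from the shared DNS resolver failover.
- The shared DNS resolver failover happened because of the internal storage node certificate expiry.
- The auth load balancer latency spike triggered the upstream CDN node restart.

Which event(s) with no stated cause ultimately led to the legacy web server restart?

Tracing upstream from the legacy web server restart: the legacy web server restart ← the database misconfiguration ← the primary storage node memory leak.
A separate upstream branch: the legacy web server restart ← the API gateway memory leak.
A separate upstream branch: the legacy web server restart ← the upstream ingestion pipeline memory leak.
Each of those chain origins has no stated cause.

the API gateway memory leak, the primary storage node memory leak, the upstream ingestion pipeline memory leak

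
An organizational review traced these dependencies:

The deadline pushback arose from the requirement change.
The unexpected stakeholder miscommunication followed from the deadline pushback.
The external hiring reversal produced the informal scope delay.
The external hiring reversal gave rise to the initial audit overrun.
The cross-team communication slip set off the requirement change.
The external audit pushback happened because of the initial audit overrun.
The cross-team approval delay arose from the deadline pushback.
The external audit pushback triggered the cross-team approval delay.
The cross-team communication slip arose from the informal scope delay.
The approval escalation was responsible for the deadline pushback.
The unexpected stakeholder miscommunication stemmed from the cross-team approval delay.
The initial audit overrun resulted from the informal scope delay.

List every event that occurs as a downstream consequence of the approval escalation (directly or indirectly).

Direct effects: the deadline pushback.
2 steps out: the cross-team approval delay, the unexpected stakeholder miscommunication.
Not reachable from it: the external hiring reversal, the informal scope delay, the cross-team communication slip, the initial audit overrun, the requirement change, the external audit pushback.

the cross-team approval delay, the deadline pushback, the unexpected stakeholder miscommunication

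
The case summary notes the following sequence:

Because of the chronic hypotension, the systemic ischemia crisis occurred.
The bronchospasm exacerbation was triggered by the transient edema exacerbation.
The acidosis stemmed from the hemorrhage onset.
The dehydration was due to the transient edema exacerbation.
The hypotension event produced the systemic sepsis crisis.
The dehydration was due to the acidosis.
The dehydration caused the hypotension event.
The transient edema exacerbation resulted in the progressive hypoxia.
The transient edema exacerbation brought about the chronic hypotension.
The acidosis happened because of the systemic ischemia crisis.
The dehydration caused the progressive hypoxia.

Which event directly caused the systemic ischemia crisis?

the chronic hypotension

Upstream contributors include the transient edema exacerbation, but only the chronic hypotension feeds directly into the systemic ischemia crisis.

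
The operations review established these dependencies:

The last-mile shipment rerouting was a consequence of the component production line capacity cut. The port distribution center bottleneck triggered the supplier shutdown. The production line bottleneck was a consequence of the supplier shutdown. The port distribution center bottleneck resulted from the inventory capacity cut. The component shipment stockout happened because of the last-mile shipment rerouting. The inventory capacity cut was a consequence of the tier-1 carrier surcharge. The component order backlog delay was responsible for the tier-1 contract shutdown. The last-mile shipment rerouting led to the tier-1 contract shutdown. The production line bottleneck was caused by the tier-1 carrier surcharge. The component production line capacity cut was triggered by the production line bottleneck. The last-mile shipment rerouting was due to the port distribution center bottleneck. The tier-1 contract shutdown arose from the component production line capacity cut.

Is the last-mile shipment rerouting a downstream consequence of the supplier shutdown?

There is a causal chain: the supplier shutdown → the production line bottleneck → the component production line capacity cut → the last-mile shipment rerouting.

Yes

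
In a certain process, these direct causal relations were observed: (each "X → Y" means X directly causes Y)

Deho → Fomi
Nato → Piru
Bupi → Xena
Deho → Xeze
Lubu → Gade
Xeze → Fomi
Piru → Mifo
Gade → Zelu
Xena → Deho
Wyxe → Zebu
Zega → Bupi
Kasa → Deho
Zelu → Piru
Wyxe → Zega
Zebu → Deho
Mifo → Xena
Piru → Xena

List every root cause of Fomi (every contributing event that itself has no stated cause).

Kasa, Lubu, Nato, Wyxe

Tracing upstream from Fomi: Fomi ← Deho ← Zebu ← Wyxe.
A separate upstream branch: Fomi ← Deho ← Xena ← Piru ← Zelu ← Gade ← Lubu.
A separate upstream branch: Fomi ← Deho ← Kasa.
A separate upstream branch: Fomi ← Deho ← Xena ← Piru ← Nato.
Each of those chain origins has no stated cause.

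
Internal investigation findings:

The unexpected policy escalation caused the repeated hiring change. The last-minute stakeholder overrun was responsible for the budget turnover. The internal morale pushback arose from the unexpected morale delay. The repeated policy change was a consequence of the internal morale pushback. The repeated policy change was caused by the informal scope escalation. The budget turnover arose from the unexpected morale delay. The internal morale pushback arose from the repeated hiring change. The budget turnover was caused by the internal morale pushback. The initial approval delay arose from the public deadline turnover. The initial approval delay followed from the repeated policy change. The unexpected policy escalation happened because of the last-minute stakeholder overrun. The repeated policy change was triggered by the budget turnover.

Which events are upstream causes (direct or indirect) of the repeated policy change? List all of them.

Immediate causes of the repeated policy change: the internal morale pushback, the budget turnover, the informal scope escalation.
Further upstream: the last-minute stakeholder overrun, the unexpected policy escalation, the unexpected morale delay, the repeated hiring change.

the budget turnover, the informal scope escalation, the internal morale pushback, the last-minute stakeholder overrun, the repeated hiring change, the unexpected morale delay, the unexpected policy escalation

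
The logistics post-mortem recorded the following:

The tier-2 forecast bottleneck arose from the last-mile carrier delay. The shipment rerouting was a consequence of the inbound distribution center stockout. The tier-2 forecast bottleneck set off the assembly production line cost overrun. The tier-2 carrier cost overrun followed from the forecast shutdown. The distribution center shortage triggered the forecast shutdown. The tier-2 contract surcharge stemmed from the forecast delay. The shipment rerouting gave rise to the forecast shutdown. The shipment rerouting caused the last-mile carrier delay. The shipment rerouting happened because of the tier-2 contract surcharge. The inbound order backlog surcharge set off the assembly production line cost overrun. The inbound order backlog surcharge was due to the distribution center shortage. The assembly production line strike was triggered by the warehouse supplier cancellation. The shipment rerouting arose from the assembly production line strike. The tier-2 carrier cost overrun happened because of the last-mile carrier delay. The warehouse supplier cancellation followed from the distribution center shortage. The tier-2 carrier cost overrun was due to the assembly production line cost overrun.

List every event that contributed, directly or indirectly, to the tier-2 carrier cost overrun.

Immediate causes of the tier-2 carrier cost overrun: the last-mile carrier delay, the assembly production line cost overrun, the forecast shutdown.
Further upstream: the forecast delay, the distribution center shortage, the tier-2 contract surcharge, the warehouse supplier cancellation, the inbound distribution center stockout, the assembly production line strike, the shipment rerouting, the inbound order backlog surcharge, the tier-2 forecast bottleneck.

the assembly production line cost overrun, the assembly production line strike, the distribution center shortage, the forecast delay, the forecast shutdown, the inbound distribution center stockout, the inbound order backlog surcharge, the last-mile carrier delay, the shipment rerouting, the tier-2 contract surcharge, the tier-2 forecast bottleneck, the warehouse supplier cancellation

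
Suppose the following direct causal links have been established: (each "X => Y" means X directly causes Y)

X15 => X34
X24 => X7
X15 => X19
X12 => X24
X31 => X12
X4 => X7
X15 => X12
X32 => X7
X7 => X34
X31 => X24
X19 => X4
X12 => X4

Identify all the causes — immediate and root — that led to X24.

X12, X15, X31

Immediate causes of X24: X31, X12.
Further upstream: X15.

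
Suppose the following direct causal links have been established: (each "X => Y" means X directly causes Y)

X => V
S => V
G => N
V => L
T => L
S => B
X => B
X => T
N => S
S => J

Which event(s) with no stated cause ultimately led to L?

Tracing upstream from L: L ← V ← S ← N ← G.
A separate upstream branch: L ← V ← X.
Each of those chain origins has no stated cause.

G, X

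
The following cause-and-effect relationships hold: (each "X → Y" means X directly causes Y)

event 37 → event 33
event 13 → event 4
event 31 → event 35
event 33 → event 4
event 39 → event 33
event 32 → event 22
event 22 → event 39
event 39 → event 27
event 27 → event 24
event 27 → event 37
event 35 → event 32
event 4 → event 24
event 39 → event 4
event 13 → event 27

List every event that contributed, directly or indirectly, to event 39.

Immediate cause of event 39: event 22.
Further upstream: event 31, event 35, event 32.

event 22, event 31, event 32, event 35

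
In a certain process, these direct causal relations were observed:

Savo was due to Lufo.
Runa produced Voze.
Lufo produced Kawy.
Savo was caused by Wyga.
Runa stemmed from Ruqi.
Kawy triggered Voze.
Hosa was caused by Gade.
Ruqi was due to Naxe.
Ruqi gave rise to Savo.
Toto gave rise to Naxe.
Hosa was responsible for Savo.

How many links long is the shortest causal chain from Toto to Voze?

Shortest chain: Toto → Naxe → Ruqi → Runa → Voze.

4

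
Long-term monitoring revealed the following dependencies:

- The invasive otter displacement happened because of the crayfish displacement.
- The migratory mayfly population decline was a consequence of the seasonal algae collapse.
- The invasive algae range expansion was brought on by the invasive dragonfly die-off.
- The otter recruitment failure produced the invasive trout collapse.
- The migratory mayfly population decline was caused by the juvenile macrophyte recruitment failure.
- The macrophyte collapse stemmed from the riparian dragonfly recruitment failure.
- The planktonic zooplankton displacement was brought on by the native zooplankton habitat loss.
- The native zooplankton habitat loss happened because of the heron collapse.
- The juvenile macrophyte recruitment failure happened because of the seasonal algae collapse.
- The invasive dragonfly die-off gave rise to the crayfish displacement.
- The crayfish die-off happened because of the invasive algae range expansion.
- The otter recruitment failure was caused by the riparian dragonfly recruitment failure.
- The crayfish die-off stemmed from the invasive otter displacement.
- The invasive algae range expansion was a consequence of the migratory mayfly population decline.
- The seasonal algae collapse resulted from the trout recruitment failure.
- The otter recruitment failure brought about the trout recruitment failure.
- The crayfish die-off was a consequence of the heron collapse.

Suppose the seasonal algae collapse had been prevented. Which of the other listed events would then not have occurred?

Downstream of the seasonal algae collapse: the juvenile macrophyte recruitment failure, the migratory mayfly population decline, the invasive algae range expansion, the crayfish die-off.
Of those, still caused via another path: the invasive algae range expansion, the crayfish die-off.
The remainder have no surviving cause.

the juvenile macrophyte recruitment failure, the migratory mayfly population decline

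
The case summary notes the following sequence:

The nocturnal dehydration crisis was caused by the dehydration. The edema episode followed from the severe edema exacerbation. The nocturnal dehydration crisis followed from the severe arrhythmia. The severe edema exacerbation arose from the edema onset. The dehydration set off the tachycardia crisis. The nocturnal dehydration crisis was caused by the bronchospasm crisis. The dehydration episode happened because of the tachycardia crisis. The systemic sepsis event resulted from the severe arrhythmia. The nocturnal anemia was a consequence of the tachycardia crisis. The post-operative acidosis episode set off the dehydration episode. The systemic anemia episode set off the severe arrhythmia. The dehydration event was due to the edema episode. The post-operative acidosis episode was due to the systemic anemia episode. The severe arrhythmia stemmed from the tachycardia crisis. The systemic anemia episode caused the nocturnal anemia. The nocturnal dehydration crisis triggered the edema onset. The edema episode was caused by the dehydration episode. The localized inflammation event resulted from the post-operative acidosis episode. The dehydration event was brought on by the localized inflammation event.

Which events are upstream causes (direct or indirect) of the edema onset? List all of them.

the bronchospasm crisis, the dehydration, the nocturnal dehydration crisis, the severe arrhythmia, the systemic anemia episode, the tachycardia crisis

Immediate cause of the edema onset: the nocturnal dehydration crisis.
Further upstream: the systemic anemia episode, the dehydration, the bronchospasm crisis, the tachycardia crisis, the severe arrhythmia.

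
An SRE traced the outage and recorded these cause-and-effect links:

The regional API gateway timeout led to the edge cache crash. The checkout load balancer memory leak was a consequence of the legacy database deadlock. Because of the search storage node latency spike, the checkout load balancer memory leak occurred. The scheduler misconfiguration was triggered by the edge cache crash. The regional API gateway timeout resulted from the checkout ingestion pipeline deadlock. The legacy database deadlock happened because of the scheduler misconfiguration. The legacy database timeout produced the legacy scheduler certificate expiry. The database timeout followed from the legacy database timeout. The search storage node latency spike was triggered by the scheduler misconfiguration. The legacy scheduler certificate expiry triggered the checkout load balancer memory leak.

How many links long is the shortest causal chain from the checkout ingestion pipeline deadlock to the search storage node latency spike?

4

Shortest chain: the checkout ingestion pipeline deadlock → the regional API gateway timeout → the edge cache crash → the scheduler misconfiguration → the search storage node latency spike.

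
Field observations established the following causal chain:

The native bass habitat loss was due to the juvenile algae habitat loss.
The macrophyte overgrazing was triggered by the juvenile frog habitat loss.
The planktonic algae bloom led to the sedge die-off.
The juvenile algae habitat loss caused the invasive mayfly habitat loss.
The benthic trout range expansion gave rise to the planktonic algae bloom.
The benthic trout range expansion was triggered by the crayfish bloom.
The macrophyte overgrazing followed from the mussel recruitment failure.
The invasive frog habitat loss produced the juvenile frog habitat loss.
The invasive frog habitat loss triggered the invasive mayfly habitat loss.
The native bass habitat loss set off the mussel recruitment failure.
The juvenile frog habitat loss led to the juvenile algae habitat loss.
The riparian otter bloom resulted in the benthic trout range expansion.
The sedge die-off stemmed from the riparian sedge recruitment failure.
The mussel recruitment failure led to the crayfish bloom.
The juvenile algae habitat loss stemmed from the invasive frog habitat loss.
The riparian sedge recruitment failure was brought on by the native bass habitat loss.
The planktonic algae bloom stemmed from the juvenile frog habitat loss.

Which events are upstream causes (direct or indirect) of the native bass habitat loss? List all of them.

the invasive frog habitat loss, the juvenile algae habitat loss, the juvenile frog habitat loss

Immediate cause of the native bass habitat loss: the juvenile algae habitat loss.
Further upstream: the invasive frog habitat loss, the juvenile frog habitat loss.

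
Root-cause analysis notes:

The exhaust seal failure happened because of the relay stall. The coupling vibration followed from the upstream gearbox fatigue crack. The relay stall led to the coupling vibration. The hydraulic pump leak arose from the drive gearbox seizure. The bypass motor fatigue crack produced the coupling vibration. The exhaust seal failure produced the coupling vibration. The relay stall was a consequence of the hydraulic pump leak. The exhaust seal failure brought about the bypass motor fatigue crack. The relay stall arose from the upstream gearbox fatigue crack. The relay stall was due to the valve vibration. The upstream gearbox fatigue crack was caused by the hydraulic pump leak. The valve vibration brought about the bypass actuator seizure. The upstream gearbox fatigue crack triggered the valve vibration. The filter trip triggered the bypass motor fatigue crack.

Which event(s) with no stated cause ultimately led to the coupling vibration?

Tracing upstream from the coupling vibration: the coupling vibration ← the upstream gearbox fatigue crack ← the hydraulic pump leak ← the drive gearbox seizure.
A separate upstream branch: the coupling vibration ← the bypass motor fatigue crack ← the filter trip.
Each of those chain origins has no stated cause.

the drive gearbox seizure, the filter trip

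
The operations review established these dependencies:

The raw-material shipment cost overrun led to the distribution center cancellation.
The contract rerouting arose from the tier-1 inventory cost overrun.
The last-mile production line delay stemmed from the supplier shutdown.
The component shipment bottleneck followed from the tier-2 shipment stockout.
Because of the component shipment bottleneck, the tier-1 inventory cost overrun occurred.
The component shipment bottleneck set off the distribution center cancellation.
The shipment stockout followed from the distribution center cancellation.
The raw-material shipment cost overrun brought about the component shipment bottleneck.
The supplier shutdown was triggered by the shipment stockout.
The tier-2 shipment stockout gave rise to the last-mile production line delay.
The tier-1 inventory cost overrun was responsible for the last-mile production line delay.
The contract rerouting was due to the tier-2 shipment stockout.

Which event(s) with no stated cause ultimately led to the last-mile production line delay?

Tracing upstream from the last-mile production line delay: the last-mile production line delay ← the tier-1 inventory cost overrun ← the component shipment bottleneck ← the raw-material shipment cost overrun.
A separate upstream branch: the last-mile production line delay ← the tier-2 shipment stockout.
Each of those chain origins has no stated cause.

the raw-material shipment cost overrun, the tier-2 shipment stockout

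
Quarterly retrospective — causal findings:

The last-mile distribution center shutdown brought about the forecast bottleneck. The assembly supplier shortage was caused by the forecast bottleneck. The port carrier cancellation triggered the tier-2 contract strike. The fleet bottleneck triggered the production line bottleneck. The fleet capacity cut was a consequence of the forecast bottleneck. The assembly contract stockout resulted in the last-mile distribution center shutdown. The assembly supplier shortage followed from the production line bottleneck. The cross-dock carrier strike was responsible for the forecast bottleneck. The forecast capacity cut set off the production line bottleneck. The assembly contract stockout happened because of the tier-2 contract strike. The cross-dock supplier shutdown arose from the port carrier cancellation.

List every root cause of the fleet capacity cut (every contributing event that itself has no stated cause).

the cross-dock carrier strike, the port carrier cancellation

Tracing upstream from the fleet capacity cut: the fleet capacity cut ← the forecast bottleneck ← the last-mile distribution center shutdown ← the assembly contract stockout ← the tier-2 contract strike ← the port carrier cancellation.
A separate upstream branch: the fleet capacity cut ← the forecast bottleneck ← the cross-dock carrier strike.
Each of those chain origins has no stated cause.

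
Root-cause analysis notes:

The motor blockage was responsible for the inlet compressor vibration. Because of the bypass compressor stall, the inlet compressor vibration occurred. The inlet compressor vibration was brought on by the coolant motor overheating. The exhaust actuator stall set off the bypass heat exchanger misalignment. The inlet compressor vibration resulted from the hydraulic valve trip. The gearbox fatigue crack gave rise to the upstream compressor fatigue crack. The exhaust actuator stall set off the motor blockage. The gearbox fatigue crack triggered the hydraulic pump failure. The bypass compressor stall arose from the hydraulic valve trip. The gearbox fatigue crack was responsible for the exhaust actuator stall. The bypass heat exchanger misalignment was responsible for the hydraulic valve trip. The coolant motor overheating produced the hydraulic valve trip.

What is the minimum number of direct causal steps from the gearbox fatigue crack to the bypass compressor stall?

4

Shortest chain: the gearbox fatigue crack → the exhaust actuator stall → the bypass heat exchanger misalignment → the hydraulic valve trip → the bypass compressor stall.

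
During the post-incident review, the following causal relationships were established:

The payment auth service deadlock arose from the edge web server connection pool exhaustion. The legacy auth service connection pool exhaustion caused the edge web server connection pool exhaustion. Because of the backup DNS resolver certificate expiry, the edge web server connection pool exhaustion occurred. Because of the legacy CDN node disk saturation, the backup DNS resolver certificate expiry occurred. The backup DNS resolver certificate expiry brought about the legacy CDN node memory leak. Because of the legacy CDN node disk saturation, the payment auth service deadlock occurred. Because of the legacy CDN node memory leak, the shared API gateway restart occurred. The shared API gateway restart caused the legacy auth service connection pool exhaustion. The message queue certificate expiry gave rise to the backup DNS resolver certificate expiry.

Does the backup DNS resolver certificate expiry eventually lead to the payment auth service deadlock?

Yes

There is a causal chain: the backup DNS resolver certificate expiry → the edge web server connection pool exhaustion → the payment auth service deadlock.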